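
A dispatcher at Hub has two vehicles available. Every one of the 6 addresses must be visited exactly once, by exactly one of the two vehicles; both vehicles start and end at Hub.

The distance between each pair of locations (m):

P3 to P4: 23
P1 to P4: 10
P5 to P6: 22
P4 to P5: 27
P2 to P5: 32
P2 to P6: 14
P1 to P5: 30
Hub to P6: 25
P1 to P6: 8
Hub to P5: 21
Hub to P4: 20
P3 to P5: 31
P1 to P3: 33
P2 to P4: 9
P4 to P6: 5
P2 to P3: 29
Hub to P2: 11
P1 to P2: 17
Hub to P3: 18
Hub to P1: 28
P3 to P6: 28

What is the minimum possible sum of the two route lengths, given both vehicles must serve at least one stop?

Try each way of splitting the stops between the two vehicles (each non-empty) and, for each split, find the best tour for each vehicle:
  {P1} + {P2, P3, P4, P5, P6}: 56 + 96 = 152
  {P2} + {P1, P3, P4, P5, P6}: 22 + 102 = 124
  {P1, P2} + {P3, P4, P5, P6}: 56 + 89 = 145
  {P3} + {P1, P2, P4, P5, P6}: 36 + 81 = 117
  {P1, P3} + {P2, P4, P5, P6}: 79 + 68 = 147
  {P2, P3} + {P1, P4, P5, P6}: 58 + 81 = 139
  … (31 splits in total)
Best: vehicle 1 Hub → P3 → Hub = 36; vehicle 2 Hub → P2 → P4 → P1 → P6 → P5 → Hub = 81; combined 117.

117 m — the smallest possible combined total.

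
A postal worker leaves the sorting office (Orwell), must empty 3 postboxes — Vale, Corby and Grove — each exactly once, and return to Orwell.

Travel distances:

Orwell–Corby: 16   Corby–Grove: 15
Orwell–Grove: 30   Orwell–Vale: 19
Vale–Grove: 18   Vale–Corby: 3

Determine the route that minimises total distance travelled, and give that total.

With 3 stops there are 3!/2 = 3 distinct round trips (a route and its reverse cost the same).
Orwell - Vale - Corby - Grove - Orwell: 19+3+15+30 = 67
Orwell - Vale - Grove - Corby - Orwell: 19+18+15+16 = 68
Orwell - Corby - Vale - Grove - Orwell: 16+3+18+30 = 67
The minimum is 67.
One optimal route: Orwell → Vale → Corby → Grove → Orwell (or its reverse).

Minimum total distance: 67.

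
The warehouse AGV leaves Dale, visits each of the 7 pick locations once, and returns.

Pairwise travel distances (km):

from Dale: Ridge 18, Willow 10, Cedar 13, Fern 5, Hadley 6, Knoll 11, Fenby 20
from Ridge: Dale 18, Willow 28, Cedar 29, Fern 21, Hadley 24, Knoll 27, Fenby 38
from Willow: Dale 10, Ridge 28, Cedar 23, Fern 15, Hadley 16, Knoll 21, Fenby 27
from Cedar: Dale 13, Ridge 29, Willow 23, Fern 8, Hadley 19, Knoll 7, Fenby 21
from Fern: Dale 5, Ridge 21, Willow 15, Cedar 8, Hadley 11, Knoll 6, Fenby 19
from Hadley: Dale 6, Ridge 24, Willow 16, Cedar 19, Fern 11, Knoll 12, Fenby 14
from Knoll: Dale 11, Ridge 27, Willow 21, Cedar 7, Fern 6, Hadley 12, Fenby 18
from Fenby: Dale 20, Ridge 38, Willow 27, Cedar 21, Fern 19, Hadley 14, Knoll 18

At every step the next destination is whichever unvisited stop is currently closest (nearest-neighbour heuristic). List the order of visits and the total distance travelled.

124 km along Dale → Fern → Knoll → Cedar → Hadley → Fenby → Willow → Ridge → Dale.

Dale → [Fern:5 / Hadley:6 / Willow:10 / Knoll:11 / Cedar:13 / Ridge:18 / Fenby:20] → Fern (5)
Fern → [Knoll:6 / Cedar:8 / Hadley:11 / Willow:15 / Fenby:19 / Ridge:21] → Knoll (6)
Knoll → [Cedar:7 / Hadley:12 / Fenby:18 / Willow:21 / Ridge:27] → Cedar (7)
Cedar → [Hadley:19 / Fenby:21 / Willow:23 / Ridge:29] → Hadley (19)
Hadley → [Fenby:14 / Willow:16 / Ridge:24] → Fenby (14)
Fenby → [Willow:27 / Ridge:38] → Willow (27)
Willow → [Ridge:28] → Ridge (28)
Return Ridge→Dale: 18.
Total = 5 + 6 + 7 + 19 + 14 + 27 + 28 + 18 = 124.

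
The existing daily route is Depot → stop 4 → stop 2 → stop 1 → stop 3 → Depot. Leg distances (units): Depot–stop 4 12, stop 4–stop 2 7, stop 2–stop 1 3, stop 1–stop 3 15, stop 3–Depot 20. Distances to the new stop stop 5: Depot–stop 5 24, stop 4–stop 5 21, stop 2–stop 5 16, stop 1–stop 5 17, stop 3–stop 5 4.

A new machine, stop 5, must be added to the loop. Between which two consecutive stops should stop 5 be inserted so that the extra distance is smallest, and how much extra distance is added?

Insertion cost between consecutive stops i–j is d(i,stop 5) + d(stop 5,j) − d(i,j):
  between Depot and stop 4: 24 + 21 − 12 = 33
  between stop 4 and stop 2: 21 + 16 − 7 = 30
  between stop 2 and stop 1: 16 + 17 − 3 = 30
  between stop 1 and stop 3: 17 + 4 − 15 = 6
  between stop 3 and Depot: 4 + 24 − 20 = 8
Cheapest insertion is between stop 1 and stop 3, adding 6.
New total = 57 + 6 = 63.

+6 — insert stop 5 between stop 1 and stop 3.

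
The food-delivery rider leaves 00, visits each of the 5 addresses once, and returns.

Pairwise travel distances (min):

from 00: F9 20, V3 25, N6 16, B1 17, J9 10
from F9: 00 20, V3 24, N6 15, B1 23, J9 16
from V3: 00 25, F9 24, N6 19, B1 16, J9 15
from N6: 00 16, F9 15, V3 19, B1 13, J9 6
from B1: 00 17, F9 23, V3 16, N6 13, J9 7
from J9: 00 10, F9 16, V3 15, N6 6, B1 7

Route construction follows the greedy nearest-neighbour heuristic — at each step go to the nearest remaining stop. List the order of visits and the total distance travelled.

At 00 the remaining stops are J9 10, N6 16, B1 17, F9 20, V3 25; go to J9.
At J9 the remaining stops are N6 6, B1 7, V3 15, F9 16; go to N6.
At N6 the remaining stops are B1 13, F9 15, V3 19; go to B1.
At B1 the remaining stops are V3 16, F9 23; go to V3.
At V3 the remaining stops are F9 24; go to F9.
Return F9→00: 20.
Total = 10 + 6 + 13 + 16 + 24 + 20 = 89.

Nearest-neighbour total = 89 min; route 00 → J9 → N6 → B1 → V3 → F9 → 00.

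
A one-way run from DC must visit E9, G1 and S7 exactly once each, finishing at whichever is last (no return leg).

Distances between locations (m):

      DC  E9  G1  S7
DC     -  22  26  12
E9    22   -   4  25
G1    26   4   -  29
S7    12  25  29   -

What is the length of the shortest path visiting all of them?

Shortest open route: 41 m.

There are 3! = 6 possible orderings.
DC → E9 → G1 → S7: 22+4+29 = 55
DC → E9 → S7 → G1: 22+25+29 = 76
DC → G1 → E9 → S7: 26+4+25 = 55
DC → G1 → S7 → E9: 26+29+25 = 80
DC → S7 → E9 → G1: 12+25+4 = 41
DC → S7 → G1 → E9: 12+29+4 = 45
The minimum is 41.
One shortest path: DC → S7 → E9 → G1.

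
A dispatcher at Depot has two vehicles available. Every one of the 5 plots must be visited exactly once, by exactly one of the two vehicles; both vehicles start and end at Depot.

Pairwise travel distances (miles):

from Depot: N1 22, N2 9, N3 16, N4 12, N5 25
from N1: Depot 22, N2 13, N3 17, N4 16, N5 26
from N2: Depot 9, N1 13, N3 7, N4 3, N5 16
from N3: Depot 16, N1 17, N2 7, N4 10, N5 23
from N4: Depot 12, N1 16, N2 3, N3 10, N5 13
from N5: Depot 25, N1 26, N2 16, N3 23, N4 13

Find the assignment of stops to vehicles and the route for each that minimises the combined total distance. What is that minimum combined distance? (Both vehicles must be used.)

Minimum combined distance: 102 miles.

Check every non-empty split of the stops between the two vehicles; for each half take its own optimal tour:
  {N1} + {N2, N3, N4, N5}: 44 + 64 = 108
  {N2} + {N1, N3, N4, N5}: 18 + 84 = 102
  {N1, N2} + {N3, N4, N5}: 44 + 64 = 108
  {N3} + {N1, N2, N4, N5}: 32 + 73 = 105
  {N1, N3} + {N2, N4, N5}: 55 + 50 = 105
  {N2, N3} + {N1, N4, N5}: 32 + 73 = 105
  … (15 splits in total)
Best: vehicle 1 Depot → N2 → Depot = 18; vehicle 2 Depot → N3 → N1 → N5 → N4 → Depot = 84; combined 102.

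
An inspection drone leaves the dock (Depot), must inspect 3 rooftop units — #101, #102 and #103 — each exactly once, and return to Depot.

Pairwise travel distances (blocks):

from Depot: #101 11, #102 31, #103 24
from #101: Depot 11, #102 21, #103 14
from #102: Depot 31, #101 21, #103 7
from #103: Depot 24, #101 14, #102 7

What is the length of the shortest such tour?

63 blocks — the shortest possible round trip.

There are 3 distinct closed tours to check (reversals are equivalent).
Depot → #101 → #102 → #103 → Depot: 11+21+7+24 = 63
Depot → #101 → #103 → #102 → Depot: 11+14+7+31 = 63
Depot → #102 → #101 → #103 → Depot: 31+21+14+24 = 90
The minimum is 63.
One optimal route: Depot → #101 → #102 → #103 → Depot (or its reverse).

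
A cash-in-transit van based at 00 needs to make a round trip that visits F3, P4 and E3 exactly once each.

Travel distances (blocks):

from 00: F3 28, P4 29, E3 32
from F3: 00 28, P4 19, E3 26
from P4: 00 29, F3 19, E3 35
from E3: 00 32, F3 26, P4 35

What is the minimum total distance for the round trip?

Minimum total distance: 106 blocks.

00→F3→P4→E3→00: 28+19+35+32 = 114
00→F3→E3→P4→00: 28+26+35+29 = 118
00→P4→F3→E3→00: 29+19+26+32 = 106
The minimum is 106.
One optimal route: 00 → P4 → F3 → E3 → 00 (or its reverse).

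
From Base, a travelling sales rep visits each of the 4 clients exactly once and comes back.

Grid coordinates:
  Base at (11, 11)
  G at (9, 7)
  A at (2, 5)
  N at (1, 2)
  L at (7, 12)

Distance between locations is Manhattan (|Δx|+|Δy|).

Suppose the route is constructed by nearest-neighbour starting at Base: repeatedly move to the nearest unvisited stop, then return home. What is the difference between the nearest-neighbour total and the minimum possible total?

From Base: L=5, G=6, A=15, N=19 → choose L (5).
From L: G=7, A=12, N=16 → choose G (7).
From G: A=9, N=13 → choose A (9).
From A: N=4 → choose N (4).
NN route Base → L → G → A → N → Base costs 44.
Optimal: Base → G → A → N → L → Base costs 40 (by enumerating all 12 distinct tours).
Excess = 44 − 40 = 4.

The nearest-neighbour route is 4 longer than optimal.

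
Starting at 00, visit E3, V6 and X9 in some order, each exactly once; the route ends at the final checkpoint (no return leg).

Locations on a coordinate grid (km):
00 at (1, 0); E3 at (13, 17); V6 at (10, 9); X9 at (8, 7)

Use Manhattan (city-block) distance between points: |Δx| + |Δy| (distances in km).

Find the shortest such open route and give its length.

Shortest open route: 29 km.

There are 3! = 6 possible orderings.
00→E3→V6→X9: 29+11+4 = 44
00→E3→X9→V6: 29+15+4 = 48
00→V6→E3→X9: 18+11+15 = 44
00→V6→X9→E3: 18+4+15 = 37
00→X9→E3→V6: 14+15+11 = 40
00→X9→V6→E3: 14+4+11 = 29
The minimum is 29.
One shortest path: 00 → X9 → V6 → E3.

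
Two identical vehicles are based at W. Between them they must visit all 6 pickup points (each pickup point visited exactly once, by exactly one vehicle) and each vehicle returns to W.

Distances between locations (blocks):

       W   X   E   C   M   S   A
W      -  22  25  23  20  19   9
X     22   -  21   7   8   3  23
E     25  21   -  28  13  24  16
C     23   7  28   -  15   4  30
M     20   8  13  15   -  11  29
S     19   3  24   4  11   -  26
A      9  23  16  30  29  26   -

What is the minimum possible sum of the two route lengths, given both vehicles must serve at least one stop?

Minimum combined distance: 94 blocks.

Try each way of splitting the stops between the two vehicles (each non-empty) and, for each split, find the best tour for each vehicle:
  {X} + {E, C, M, S, A}: 44 + 76 = 120
  {E} + {X, C, M, S, A}: 50 + 74 = 124
  {X, E} + {C, M, S, A}: 68 + 74 = 142
  {C} + {X, E, M, S, A}: 46 + 68 = 114
  {X, C} + {E, M, S, A}: 52 + 68 = 120
  {E, C} + {X, M, S, A}: 76 + 66 = 142
  … (31 splits in total)
  {X, E, C, M, S} + {A}: 76 + 18 = 94  ← best
Best: vehicle 1 W → E → M → X → C → S → W = 76; vehicle 2 W → A → W = 18; combined 94.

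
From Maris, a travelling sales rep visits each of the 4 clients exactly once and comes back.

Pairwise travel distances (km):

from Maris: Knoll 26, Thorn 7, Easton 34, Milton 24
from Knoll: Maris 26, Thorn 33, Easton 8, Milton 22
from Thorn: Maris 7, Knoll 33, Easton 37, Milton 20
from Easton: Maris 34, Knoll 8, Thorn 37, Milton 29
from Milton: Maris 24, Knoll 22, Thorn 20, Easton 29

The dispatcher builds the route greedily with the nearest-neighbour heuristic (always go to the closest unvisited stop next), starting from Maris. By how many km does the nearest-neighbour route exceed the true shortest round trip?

Excess over optimum: 1 km.

Maris: Thorn=7, Milton=24, Knoll=26, Easton=34 ⇒ Thorn
Thorn: Milton=20, Knoll=33, Easton=37 ⇒ Milton
Milton: Knoll=22, Easton=29 ⇒ Knoll
Knoll: Easton=8 ⇒ Easton
NN route Maris → Thorn → Milton → Knoll → Easton → Maris costs 91.
Optimal: Maris → Knoll → Easton → Milton → Thorn → Maris costs 90 (by enumerating all 12 distinct tours).
Excess = 91 − 90 = 1.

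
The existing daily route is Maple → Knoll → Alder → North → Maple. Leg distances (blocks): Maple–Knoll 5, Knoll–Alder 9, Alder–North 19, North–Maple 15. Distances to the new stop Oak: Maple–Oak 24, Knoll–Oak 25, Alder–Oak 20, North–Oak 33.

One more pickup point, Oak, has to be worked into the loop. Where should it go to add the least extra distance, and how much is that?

Insertion cost between consecutive stops i–j is d(i,Oak) + d(Oak,j) − d(i,j):
  between Maple and Knoll: 24 + 25 − 5 = 44
  between Knoll and Alder: 25 + 20 − 9 = 36
  between Alder and North: 20 + 33 − 19 = 34
  between North and Maple: 33 + 24 − 15 = 42
Cheapest insertion is between Alder and North, adding 34.
New total = 48 + 34 = 82.

Adding 34 blocks by placing Oak on the Alder–North leg.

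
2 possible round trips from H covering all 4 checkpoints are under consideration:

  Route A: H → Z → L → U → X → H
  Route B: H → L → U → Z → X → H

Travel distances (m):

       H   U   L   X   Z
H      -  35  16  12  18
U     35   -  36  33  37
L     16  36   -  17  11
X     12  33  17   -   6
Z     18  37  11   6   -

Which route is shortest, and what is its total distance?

107 m — Route B is the shortest.

Route A: 18 + 11 + 36 + 33 + 12 = 110
Route B: 16 + 36 + 37 + 6 + 12 = 107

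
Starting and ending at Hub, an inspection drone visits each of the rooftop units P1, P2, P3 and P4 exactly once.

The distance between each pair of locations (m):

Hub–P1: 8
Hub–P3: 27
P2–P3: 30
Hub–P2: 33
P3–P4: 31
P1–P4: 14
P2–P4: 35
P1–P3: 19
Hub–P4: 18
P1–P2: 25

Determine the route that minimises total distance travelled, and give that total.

Shortest round trip = 110 m.

With 4 stops there are 4!/2 = 12 distinct round trips (a route and its reverse cost the same).
Hub→P1→P2→P3→P4→Hub: 8+25+30+31+18 = 112
Hub→P1→P2→P4→P3→Hub: 8+25+35+31+27 = 126
Hub→P1→P3→P2→P4→Hub: 8+19+30+35+18 = 110
Hub→P1→P3→P4→P2→Hub: 8+19+31+35+33 = 126
Hub→P1→P4→P2→P3→Hub: 8+14+35+30+27 = 114
Hub→P1→P4→P3→P2→Hub: 8+14+31+30+33 = 116
Hub→P2→P1→P3→P4→Hub: 33+25+19+31+18 = 126
Hub→P2→P1→P4→P3→Hub: 33+25+14+31+27 = 130
Hub→P2→P3→P1→P4→Hub: 33+30+19+14+18 = 114
Hub→P2→P4→P1→P3→Hub: 33+35+14+19+27 = 128
Hub→P3→P1→P2→P4→Hub: 27+19+25+35+18 = 124
Hub→P3→P2→P1→P4→Hub: 27+30+25+14+18 = 114
The minimum is 110.
One optimal route: Hub → P1 → P3 → P2 → P4 → Hub (or its reverse).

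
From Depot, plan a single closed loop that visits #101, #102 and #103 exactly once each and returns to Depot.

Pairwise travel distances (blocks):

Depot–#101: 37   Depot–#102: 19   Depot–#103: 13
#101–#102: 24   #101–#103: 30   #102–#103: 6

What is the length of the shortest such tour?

With 3 stops there are 3!/2 = 3 distinct round trips (a route and its reverse cost the same).
Depot-#101-#102-#103-Depot: 37+24+6+13 = 80
Depot-#101-#103-#102-Depot: 37+30+6+19 = 92
Depot-#102-#101-#103-Depot: 19+24+30+13 = 86
The minimum is 80.
One optimal route: Depot → #101 → #102 → #103 → Depot (or its reverse).

80 blocks — the shortest possible round trip.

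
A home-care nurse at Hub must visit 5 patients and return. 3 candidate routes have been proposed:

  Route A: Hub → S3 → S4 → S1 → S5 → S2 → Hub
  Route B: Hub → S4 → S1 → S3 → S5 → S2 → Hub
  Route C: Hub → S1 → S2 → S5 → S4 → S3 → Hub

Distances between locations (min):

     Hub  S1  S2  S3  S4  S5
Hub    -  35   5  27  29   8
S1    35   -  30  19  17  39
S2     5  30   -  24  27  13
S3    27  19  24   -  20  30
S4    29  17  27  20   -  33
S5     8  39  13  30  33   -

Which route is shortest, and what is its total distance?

113 min — Route B is the shortest.

Route A: 27 + 20 + 17 + 39 + 13 + 5 = 121
Route B: 29 + 17 + 19 + 30 + 13 + 5 = 113
Route C: 35 + 30 + 13 + 33 + 20 + 27 = 158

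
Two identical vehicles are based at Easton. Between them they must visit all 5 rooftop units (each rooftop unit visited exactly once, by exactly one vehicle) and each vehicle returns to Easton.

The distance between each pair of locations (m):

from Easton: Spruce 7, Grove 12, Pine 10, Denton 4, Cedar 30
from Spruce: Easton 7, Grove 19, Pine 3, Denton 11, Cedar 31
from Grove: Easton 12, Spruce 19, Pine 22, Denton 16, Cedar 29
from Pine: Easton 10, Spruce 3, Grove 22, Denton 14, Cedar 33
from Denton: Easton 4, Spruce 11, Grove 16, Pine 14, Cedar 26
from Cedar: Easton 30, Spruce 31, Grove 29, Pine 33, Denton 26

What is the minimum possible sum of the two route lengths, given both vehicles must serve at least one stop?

There are 2^4 − 1 = 15 ways to divide the 5 stops into two non-empty groups. For each, the best each vehicle can do is its own shortest tour through its group:
  {Spruce} + {Grove, Pine, Denton, Cedar}: 14 + 91 = 105
  {Grove} + {Spruce, Pine, Denton, Cedar}: 24 + 73 = 97
  {Spruce, Grove} + {Pine, Denton, Cedar}: 38 + 73 = 111
  {Pine} + {Spruce, Grove, Denton, Cedar}: 20 + 85 = 105
  {Spruce, Pine} + {Grove, Denton, Cedar}: 20 + 71 = 91
  {Grove, Pine} + {Spruce, Denton, Cedar}: 44 + 68 = 112
  … (15 splits in total)
Best: vehicle 1 Easton → Spruce → Pine → Easton = 20; vehicle 2 Easton → Grove → Cedar → Denton → Easton = 71; combined 91.

Minimum combined distance: 91 m.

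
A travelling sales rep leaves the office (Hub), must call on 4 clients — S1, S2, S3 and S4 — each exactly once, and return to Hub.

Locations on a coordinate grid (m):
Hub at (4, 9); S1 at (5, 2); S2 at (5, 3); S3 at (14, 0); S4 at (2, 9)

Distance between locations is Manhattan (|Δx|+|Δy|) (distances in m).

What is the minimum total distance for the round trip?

There are 12 distinct closed tours to check (reversals are equivalent).
Hub→S1→S2→S3→S4→Hub: 8+1+12+21+2 = 44
Hub→S1→S2→S4→S3→Hub: 8+1+9+21+19 = 58
Hub→S1→S3→S2→S4→Hub: 8+11+12+9+2 = 42
Hub→S1→S3→S4→S2→Hub: 8+11+21+9+7 = 56
Hub→S1→S4→S2→S3→Hub: 8+10+9+12+19 = 58
Hub→S1→S4→S3→S2→Hub: 8+10+21+12+7 = 58
Hub→S2→S1→S3→S4→Hub: 7+1+11+21+2 = 42
Hub→S2→S1→S4→S3→Hub: 7+1+10+21+19 = 58
Hub→S2→S3→S1→S4→Hub: 7+12+11+10+2 = 42
Hub→S2→S4→S1→S3→Hub: 7+9+10+11+19 = 56
Hub→S3→S1→S2→S4→Hub: 19+11+1+9+2 = 42
Hub→S3→S2→S1→S4→Hub: 19+12+1+10+2 = 44
The minimum is 42.
One optimal route: Hub → S1 → S3 → S2 → S4 → Hub (or its reverse).

42 m — the shortest possible round trip.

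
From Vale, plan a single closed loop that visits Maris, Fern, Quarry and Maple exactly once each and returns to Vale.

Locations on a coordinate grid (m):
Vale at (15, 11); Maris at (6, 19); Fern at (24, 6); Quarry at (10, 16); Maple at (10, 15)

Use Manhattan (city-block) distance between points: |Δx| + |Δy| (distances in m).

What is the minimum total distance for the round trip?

Shortest round trip = 62 m.

Vale→Maris→Fern→Quarry→Maple→Vale: 17+31+24+1+9 = 82
Vale→Maris→Fern→Maple→Quarry→Vale: 17+31+23+1+10 = 82
Vale→Maris→Quarry→Fern→Maple→Vale: 17+7+24+23+9 = 80
Vale→Maris→Quarry→Maple→Fern→Vale: 17+7+1+23+14 = 62
Vale→Maris→Maple→Fern→Quarry→Vale: 17+8+23+24+10 = 82
Vale→Maris→Maple→Quarry→Fern→Vale: 17+8+1+24+14 = 64
Vale→Fern→Maris→Quarry→Maple→Vale: 14+31+7+1+9 = 62
Vale→Fern→Maris→Maple→Quarry→Vale: 14+31+8+1+10 = 64
Vale→Fern→Quarry→Maris→Maple→Vale: 14+24+7+8+9 = 62
Vale→Fern→Maple→Maris→Quarry→Vale: 14+23+8+7+10 = 62
Vale→Quarry→Maris→Fern→Maple→Vale: 10+7+31+23+9 = 80
Vale→Quarry→Fern→Maris→Maple→Vale: 10+24+31+8+9 = 82
The minimum is 62.
One optimal route: Vale → Maris → Quarry → Maple → Fern → Vale (or its reverse).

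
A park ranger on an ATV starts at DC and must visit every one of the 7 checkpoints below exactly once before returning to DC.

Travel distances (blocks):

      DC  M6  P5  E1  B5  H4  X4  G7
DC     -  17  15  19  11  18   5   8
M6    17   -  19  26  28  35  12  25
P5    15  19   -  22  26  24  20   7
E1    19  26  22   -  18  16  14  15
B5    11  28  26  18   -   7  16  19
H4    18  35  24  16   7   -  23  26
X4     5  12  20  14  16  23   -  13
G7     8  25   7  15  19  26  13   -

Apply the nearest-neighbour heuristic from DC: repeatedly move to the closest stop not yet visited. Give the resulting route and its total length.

From DC: distances to unvisited — X4=5, G7=8, B5=11, P5=15, M6=17, H4=18, E1=19. Nearest is X4 (5).
From X4: distances to unvisited — M6=12, G7=13, E1=14, B5=16, P5=20, H4=23. Nearest is M6 (12).
From M6: distances to unvisited — P5=19, G7=25, E1=26, B5=28, H4=35. Nearest is P5 (19).
From P5: distances to unvisited — G7=7, E1=22, H4=24, B5=26. Nearest is G7 (7).
From G7: distances to unvisited — E1=15, B5=19, H4=26. Nearest is E1 (15).
From E1: distances to unvisited — H4=16, B5=18. Nearest is H4 (16).
From H4: distances to unvisited — B5=7. Nearest is B5 (7).
Return B5→DC: 11.
Total = 5 + 12 + 19 + 7 + 15 + 16 + 7 + 11 = 92.

92 blocks along DC → X4 → M6 → P5 → G7 → E1 → H4 → B5 → DC.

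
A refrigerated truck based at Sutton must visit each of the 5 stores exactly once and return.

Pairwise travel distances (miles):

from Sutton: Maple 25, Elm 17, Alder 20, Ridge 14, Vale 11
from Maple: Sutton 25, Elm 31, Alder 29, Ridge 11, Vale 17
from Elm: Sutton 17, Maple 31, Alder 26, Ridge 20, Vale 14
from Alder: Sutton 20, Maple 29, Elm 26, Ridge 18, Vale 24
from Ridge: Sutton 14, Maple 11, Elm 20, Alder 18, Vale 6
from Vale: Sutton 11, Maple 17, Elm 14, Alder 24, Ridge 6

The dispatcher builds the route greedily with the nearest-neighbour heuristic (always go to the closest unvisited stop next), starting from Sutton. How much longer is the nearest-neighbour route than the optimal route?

The nearest-neighbour route is 3 miles longer than optimal.

Sutton: Vale=11, Ridge=14, Elm=17, Alder=20, Maple=25 ⇒ Vale
Vale: Ridge=6, Elm=14, Maple=17, Alder=24 ⇒ Ridge
Ridge: Maple=11, Alder=18, Elm=20 ⇒ Maple
Maple: Alder=29, Elm=31 ⇒ Alder
Alder: Elm=26 ⇒ Elm
NN route Sutton → Vale → Ridge → Maple → Alder → Elm → Sutton costs 100.
Optimal: Sutton → Elm → Vale → Maple → Ridge → Alder → Sutton costs 97 (by enumerating all 60 distinct tours).
Excess = 100 − 97 = 3.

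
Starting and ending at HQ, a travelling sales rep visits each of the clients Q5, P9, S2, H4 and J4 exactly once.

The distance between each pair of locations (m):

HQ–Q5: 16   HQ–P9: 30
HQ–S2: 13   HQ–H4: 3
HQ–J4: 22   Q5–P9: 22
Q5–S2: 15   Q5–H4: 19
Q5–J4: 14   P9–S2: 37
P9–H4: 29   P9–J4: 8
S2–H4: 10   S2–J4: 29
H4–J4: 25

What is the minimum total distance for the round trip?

Minimum total distance: 80 m.

There are 60 distinct closed tours to check (reversals are equivalent).
HQ → Q5 → P9 → S2 → H4 → J4 → HQ: 16+22+37+10+25+22 = 132
HQ → Q5 → P9 → S2 → J4 → H4 → HQ: 16+22+37+29+25+3 = 132
HQ → Q5 → P9 → H4 → S2 → J4 → HQ: 16+22+29+10+29+22 = 128
HQ → Q5 → P9 → H4 → J4 → S2 → HQ: 16+22+29+25+29+13 = 134
HQ → Q5 → P9 → J4 → S2 → H4 → HQ: 16+22+8+29+10+3 = 88
HQ → Q5 → P9 → J4 → H4 → S2 → HQ: 16+22+8+25+10+13 = 94
HQ → Q5 → S2 → P9 → H4 → J4 → HQ: 16+15+37+29+25+22 = 144
HQ → Q5 → S2 → P9 → J4 → H4 → HQ: 16+15+37+8+25+3 = 104
HQ → Q5 → S2 → H4 → P9 → J4 → HQ: 16+15+10+29+8+22 = 100
HQ → Q5 → S2 → H4 → J4 → P9 → HQ: 16+15+10+25+8+30 = 104
HQ → Q5 → S2 → J4 → P9 → H4 → HQ: 16+15+29+8+29+3 = 100
HQ → Q5 → S2 → J4 → H4 → P9 → HQ: 16+15+29+25+29+30 = 144
HQ → Q5 → H4 → P9 → S2 → J4 → HQ: 16+19+29+37+29+22 = 152
HQ → Q5 → H4 → P9 → J4 → S2 → HQ: 16+19+29+8+29+13 = 114
… (46 more)
HQ → P9 → J4 → Q5 → S2 → H4 → HQ: 30+8+14+15+10+3 = 80  ← best
The minimum is 80.
One optimal route: HQ → P9 → J4 → Q5 → S2 → H4 → HQ (or its reverse).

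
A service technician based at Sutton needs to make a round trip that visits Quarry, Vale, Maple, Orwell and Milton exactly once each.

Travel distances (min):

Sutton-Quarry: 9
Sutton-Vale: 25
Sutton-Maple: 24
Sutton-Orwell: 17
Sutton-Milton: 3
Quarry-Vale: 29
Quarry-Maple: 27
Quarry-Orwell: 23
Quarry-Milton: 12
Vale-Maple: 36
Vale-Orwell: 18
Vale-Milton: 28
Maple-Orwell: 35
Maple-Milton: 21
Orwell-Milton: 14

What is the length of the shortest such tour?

There are 60 distinct closed tours to check (reversals are equivalent).
Sutton→Quarry→Vale→Maple→Orwell→Milton→Sutton: 9+29+36+35+14+3 = 126
Sutton→Quarry→Vale→Maple→Milton→Orwell→Sutton: 9+29+36+21+14+17 = 126
Sutton→Quarry→Vale→Orwell→Maple→Milton→Sutton: 9+29+18+35+21+3 = 115
Sutton→Quarry→Vale→Orwell→Milton→Maple→Sutton: 9+29+18+14+21+24 = 115
Sutton→Quarry→Vale→Milton→Maple→Orwell→Sutton: 9+29+28+21+35+17 = 139
Sutton→Quarry→Vale→Milton→Orwell→Maple→Sutton: 9+29+28+14+35+24 = 139
Sutton→Quarry→Maple→Vale→Orwell→Milton→Sutton: 9+27+36+18+14+3 = 107
Sutton→Quarry→Maple→Vale→Milton→Orwell→Sutton: 9+27+36+28+14+17 = 131
Sutton→Quarry→Maple→Orwell→Vale→Milton→Sutton: 9+27+35+18+28+3 = 120
Sutton→Quarry→Maple→Orwell→Milton→Vale→Sutton: 9+27+35+14+28+25 = 138
Sutton→Quarry→Maple→Milton→Vale→Orwell→Sutton: 9+27+21+28+18+17 = 120
Sutton→Quarry→Maple→Milton→Orwell→Vale→Sutton: 9+27+21+14+18+25 = 114
Sutton→Quarry→Orwell→Vale→Maple→Milton→Sutton: 9+23+18+36+21+3 = 110
Sutton→Quarry→Orwell→Vale→Milton→Maple→Sutton: 9+23+18+28+21+24 = 123
… (46 more)
The minimum is 107.
One optimal route: Sutton → Quarry → Maple → Vale → Orwell → Milton → Sutton (or its reverse).

Minimum total distance: 107 min.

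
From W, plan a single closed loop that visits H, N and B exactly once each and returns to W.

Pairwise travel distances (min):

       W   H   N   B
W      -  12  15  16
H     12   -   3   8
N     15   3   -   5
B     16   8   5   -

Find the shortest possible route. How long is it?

Minimum total distance: 36 min.

W→H→N→B→W: 12+3+5+16 = 36
W→H→B→N→W: 12+8+5+15 = 40
W→N→H→B→W: 15+3+8+16 = 42
The minimum is 36.
One optimal route: W → H → N → B → W (or its reverse).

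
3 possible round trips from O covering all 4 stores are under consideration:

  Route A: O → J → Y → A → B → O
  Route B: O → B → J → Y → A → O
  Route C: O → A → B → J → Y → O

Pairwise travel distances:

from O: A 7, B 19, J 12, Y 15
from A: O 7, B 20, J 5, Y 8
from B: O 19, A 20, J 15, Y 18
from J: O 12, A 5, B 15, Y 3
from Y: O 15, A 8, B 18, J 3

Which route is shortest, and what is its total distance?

Route A: 12 + 3 + 8 + 20 + 19 = 62
Route B: 19 + 15 + 3 + 8 + 7 = 52
Route C: 7 + 20 + 15 + 3 + 15 = 60

Shortest is Route B, total 52.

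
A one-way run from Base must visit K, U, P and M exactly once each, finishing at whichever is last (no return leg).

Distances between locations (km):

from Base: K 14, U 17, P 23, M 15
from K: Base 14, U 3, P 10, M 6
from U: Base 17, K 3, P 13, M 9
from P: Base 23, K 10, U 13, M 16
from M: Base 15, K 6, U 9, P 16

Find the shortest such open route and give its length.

There are 4! = 24 possible orderings.
Base - K - U - P - M: 14+3+13+16 = 46
Base - K - U - M - P: 14+3+9+16 = 42
Base - K - P - U - M: 14+10+13+9 = 46
Base - K - P - M - U: 14+10+16+9 = 49
Base - K - M - U - P: 14+6+9+13 = 42
Base - K - M - P - U: 14+6+16+13 = 49
Base - U - K - P - M: 17+3+10+16 = 46
Base - U - K - M - P: 17+3+6+16 = 42
Base - U - P - K - M: 17+13+10+6 = 46
Base - U - P - M - K: 17+13+16+6 = 52
Base - U - M - K - P: 17+9+6+10 = 42
Base - U - M - P - K: 17+9+16+10 = 52
Base - P - K - U - M: 23+10+3+9 = 45
Base - P - K - M - U: 23+10+6+9 = 48
… (10 more)
Base - M - K - U - P: 15+6+3+13 = 37  ← best
The minimum is 37.
One shortest path: Base → M → K → U → P.

Minimum one-way distance = 37 km.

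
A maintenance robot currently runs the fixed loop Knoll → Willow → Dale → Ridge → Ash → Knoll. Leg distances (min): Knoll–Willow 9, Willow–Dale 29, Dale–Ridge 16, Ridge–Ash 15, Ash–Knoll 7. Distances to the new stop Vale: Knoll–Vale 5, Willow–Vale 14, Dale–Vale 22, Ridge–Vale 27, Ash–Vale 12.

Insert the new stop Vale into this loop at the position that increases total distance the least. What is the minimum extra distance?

Insertion cost between consecutive stops i–j is d(i,Vale) + d(Vale,j) − d(i,j):
  between Knoll and Willow: 5 + 14 − 9 = 10
  between Willow and Dale: 14 + 22 − 29 = 7
  between Dale and Ridge: 22 + 27 − 16 = 33
  between Ridge and Ash: 27 + 12 − 15 = 24
  between Ash and Knoll: 12 + 5 − 7 = 10
Cheapest insertion is between Willow and Dale, adding 7.
New total = 76 + 7 = 83.

Adding 7 min by placing Vale on the Willow–Dale leg.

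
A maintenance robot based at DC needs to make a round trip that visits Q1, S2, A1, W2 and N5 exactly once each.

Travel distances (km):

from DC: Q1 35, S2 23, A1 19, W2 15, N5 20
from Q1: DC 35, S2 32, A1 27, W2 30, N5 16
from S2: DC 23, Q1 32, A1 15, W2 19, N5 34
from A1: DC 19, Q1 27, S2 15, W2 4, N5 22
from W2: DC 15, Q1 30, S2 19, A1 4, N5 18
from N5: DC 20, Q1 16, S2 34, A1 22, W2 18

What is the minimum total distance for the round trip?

Shortest round trip = 102 km.

There are 60 distinct closed tours to check (reversals are equivalent).
DC → Q1 → S2 → A1 → W2 → N5 → DC: 35+32+15+4+18+20 = 124
DC → Q1 → S2 → A1 → N5 → W2 → DC: 35+32+15+22+18+15 = 137
DC → Q1 → S2 → W2 → A1 → N5 → DC: 35+32+19+4+22+20 = 132
DC → Q1 → S2 → W2 → N5 → A1 → DC: 35+32+19+18+22+19 = 145
DC → Q1 → S2 → N5 → A1 → W2 → DC: 35+32+34+22+4+15 = 142
DC → Q1 → S2 → N5 → W2 → A1 → DC: 35+32+34+18+4+19 = 142
DC → Q1 → A1 → S2 → W2 → N5 → DC: 35+27+15+19+18+20 = 134
DC → Q1 → A1 → S2 → N5 → W2 → DC: 35+27+15+34+18+15 = 144
DC → Q1 → A1 → W2 → S2 → N5 → DC: 35+27+4+19+34+20 = 139
DC → Q1 → A1 → W2 → N5 → S2 → DC: 35+27+4+18+34+23 = 141
DC → Q1 → A1 → N5 → S2 → W2 → DC: 35+27+22+34+19+15 = 152
DC → Q1 → A1 → N5 → W2 → S2 → DC: 35+27+22+18+19+23 = 144
DC → Q1 → W2 → S2 → A1 → N5 → DC: 35+30+19+15+22+20 = 141
DC → Q1 → W2 → S2 → N5 → A1 → DC: 35+30+19+34+22+19 = 159
… (46 more)
DC → W2 → A1 → S2 → Q1 → N5 → DC: 15+4+15+32+16+20 = 102  ← best
The minimum is 102.
One optimal route: DC → W2 → A1 → S2 → Q1 → N5 → DC (or its reverse).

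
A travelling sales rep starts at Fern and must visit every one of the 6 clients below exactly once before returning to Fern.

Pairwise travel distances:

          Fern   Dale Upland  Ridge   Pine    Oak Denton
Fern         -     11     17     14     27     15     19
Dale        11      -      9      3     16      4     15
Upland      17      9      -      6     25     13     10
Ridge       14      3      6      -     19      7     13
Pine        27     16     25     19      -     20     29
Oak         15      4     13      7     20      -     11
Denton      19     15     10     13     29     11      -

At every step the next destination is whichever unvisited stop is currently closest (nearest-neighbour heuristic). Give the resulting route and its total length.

Nearest-neighbour total = 88; route Fern → Dale → Ridge → Upland → Denton → Oak → Pine → Fern.

At Fern the remaining stops are Dale 11, Ridge 14, Oak 15, Upland 17, Denton 19, Pine 27; go to Dale.
At Dale the remaining stops are Ridge 3, Oak 4, Upland 9, Denton 15, Pine 16; go to Ridge.
At Ridge the remaining stops are Upland 6, Oak 7, Denton 13, Pine 19; go to Upland.
At Upland the remaining stops are Denton 10, Oak 13, Pine 25; go to Denton.
At Denton the remaining stops are Oak 11, Pine 29; go to Oak.
At Oak the remaining stops are Pine 20; go to Pine.
Return Pine→Fern: 27.
Total = 11 + 3 + 6 + 10 + 11 + 20 + 27 = 88.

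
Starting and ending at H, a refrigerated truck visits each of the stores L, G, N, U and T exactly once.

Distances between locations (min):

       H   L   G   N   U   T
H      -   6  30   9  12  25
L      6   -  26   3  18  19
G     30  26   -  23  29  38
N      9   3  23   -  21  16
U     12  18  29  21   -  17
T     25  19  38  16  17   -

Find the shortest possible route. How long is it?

H - L - G - N - U - T - H: 6+26+23+21+17+25 = 118
H - L - G - N - T - U - H: 6+26+23+16+17+12 = 100
H - L - G - U - N - T - H: 6+26+29+21+16+25 = 123
H - L - G - U - T - N - H: 6+26+29+17+16+9 = 103
H - L - G - T - N - U - H: 6+26+38+16+21+12 = 119
H - L - G - T - U - N - H: 6+26+38+17+21+9 = 117
H - L - N - G - U - T - H: 6+3+23+29+17+25 = 103
H - L - N - G - T - U - H: 6+3+23+38+17+12 = 99
H - L - N - U - G - T - H: 6+3+21+29+38+25 = 122
H - L - N - U - T - G - H: 6+3+21+17+38+30 = 115
H - L - N - T - G - U - H: 6+3+16+38+29+12 = 104
H - L - N - T - U - G - H: 6+3+16+17+29+30 = 101
H - L - U - G - N - T - H: 6+18+29+23+16+25 = 117
H - L - U - G - T - N - H: 6+18+29+38+16+9 = 116
… (46 more)
The minimum is 99.
One optimal route: H → L → N → G → T → U → H (or its reverse).

Shortest round trip = 99 min.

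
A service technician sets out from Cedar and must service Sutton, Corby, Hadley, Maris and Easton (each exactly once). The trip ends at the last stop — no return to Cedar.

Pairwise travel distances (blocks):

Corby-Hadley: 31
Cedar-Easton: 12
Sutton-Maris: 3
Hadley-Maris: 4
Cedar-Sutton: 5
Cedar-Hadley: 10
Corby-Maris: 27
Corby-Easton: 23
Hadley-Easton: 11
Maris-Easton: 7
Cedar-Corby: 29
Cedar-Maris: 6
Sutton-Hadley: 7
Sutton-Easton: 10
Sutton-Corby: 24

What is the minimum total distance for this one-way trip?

Shortest open route: 46 blocks.

There are 5! = 120 possible orderings.
Cedar → Sutton → Corby → Hadley → Maris → Easton: 5+24+31+4+7 = 71
Cedar → Sutton → Corby → Hadley → Easton → Maris: 5+24+31+11+7 = 78
Cedar → Sutton → Corby → Maris → Hadley → Easton: 5+24+27+4+11 = 71
Cedar → Sutton → Corby → Maris → Easton → Hadley: 5+24+27+7+11 = 74
Cedar → Sutton → Corby → Easton → Hadley → Maris: 5+24+23+11+4 = 67
Cedar → Sutton → Corby → Easton → Maris → Hadley: 5+24+23+7+4 = 63
Cedar → Sutton → Hadley → Corby → Maris → Easton: 5+7+31+27+7 = 77
Cedar → Sutton → Hadley → Corby → Easton → Maris: 5+7+31+23+7 = 73
Cedar → Sutton → Hadley → Maris → Corby → Easton: 5+7+4+27+23 = 66
Cedar → Sutton → Hadley → Maris → Easton → Corby: 5+7+4+7+23 = 46
Cedar → Sutton → Hadley → Easton → Corby → Maris: 5+7+11+23+27 = 73
Cedar → Sutton → Hadley → Easton → Maris → Corby: 5+7+11+7+27 = 57
Cedar → Sutton → Maris → Corby → Hadley → Easton: 5+3+27+31+11 = 77
Cedar → Sutton → Maris → Corby → Easton → Hadley: 5+3+27+23+11 = 69
… (106 more)
The minimum is 46.
One shortest path: Cedar → Sutton → Hadley → Maris → Easton → Corby.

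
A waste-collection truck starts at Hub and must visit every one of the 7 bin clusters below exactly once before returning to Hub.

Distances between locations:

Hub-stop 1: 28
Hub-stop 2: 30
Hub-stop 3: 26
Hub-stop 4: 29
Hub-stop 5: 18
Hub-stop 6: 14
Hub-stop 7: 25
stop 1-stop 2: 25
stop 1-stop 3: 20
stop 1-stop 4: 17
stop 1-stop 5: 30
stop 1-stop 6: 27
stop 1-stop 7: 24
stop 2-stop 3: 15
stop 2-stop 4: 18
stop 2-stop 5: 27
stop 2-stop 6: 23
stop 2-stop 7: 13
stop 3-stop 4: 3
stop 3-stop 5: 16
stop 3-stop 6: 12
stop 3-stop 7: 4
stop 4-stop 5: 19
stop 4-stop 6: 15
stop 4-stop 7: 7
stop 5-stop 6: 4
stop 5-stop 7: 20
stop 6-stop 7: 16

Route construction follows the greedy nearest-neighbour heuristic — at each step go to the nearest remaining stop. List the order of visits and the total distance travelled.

Hub → [stop 6:14 / stop 5:18 / stop 7:25 / stop 3:26 / stop 1:28 / stop 4:29 / stop 2:30] → stop 6 (14)
stop 6 → [stop 5:4 / stop 3:12 / stop 4:15 / stop 7:16 / stop 2:23 / stop 1:27] → stop 5 (4)
stop 5 → [stop 3:16 / stop 4:19 / stop 7:20 / stop 2:27 / stop 1:30] → stop 3 (16)
stop 3 → [stop 4:3 / stop 7:4 / stop 2:15 / stop 1:20] → stop 4 (3)
stop 4 → [stop 7:7 / stop 1:17 / stop 2:18] → stop 7 (7)
stop 7 → [stop 2:13 / stop 1:24] → stop 2 (13)
stop 2 → [stop 1:25] → stop 1 (25)
Return stop 1→Hub: 28.
Total = 14 + 4 + 16 + 3 + 7 + 13 + 25 + 28 = 110.

Nearest-neighbour total = 110; route Hub → stop 6 → stop 5 → stop 3 → stop 4 → stop 7 → stop 2 → stop 1 → Hub.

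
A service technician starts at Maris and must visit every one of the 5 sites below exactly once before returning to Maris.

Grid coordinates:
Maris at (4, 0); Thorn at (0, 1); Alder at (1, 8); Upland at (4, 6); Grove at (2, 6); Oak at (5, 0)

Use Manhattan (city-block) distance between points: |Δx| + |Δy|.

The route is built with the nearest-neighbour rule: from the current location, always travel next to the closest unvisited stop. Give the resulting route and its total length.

Nearest-neighbour total = 32; route Maris → Oak → Thorn → Grove → Upland → Alder → Maris.

At Maris the remaining stops are Oak 1, Thorn 5, Upland 6, Grove 8, Alder 11; go to Oak.
At Oak the remaining stops are Thorn 6, Upland 7, Grove 9, Alder 12; go to Thorn.
At Thorn the remaining stops are Grove 7, Alder 8, Upland 9; go to Grove.
At Grove the remaining stops are Upland 2, Alder 3; go to Upland.
At Upland the remaining stops are Alder 5; go to Alder.
Return Alder→Maris: 11.
Total = 1 + 6 + 7 + 2 + 5 + 11 = 32.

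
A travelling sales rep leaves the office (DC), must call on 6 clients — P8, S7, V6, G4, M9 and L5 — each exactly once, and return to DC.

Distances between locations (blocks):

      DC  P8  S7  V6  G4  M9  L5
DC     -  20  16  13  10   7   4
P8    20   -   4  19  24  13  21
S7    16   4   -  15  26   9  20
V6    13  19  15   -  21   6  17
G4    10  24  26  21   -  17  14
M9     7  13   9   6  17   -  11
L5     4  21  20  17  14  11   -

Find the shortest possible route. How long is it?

Minimum total distance: 74 blocks.

There are 360 distinct closed tours to check (reversals are equivalent).
DC-P8-S7-V6-G4-M9-L5-DC: 20+4+15+21+17+11+4 = 92
DC-P8-S7-V6-G4-L5-M9-DC: 20+4+15+21+14+11+7 = 92
DC-P8-S7-V6-M9-G4-L5-DC: 20+4+15+6+17+14+4 = 80
DC-P8-S7-V6-M9-L5-G4-DC: 20+4+15+6+11+14+10 = 80
DC-P8-S7-V6-L5-G4-M9-DC: 20+4+15+17+14+17+7 = 94
DC-P8-S7-V6-L5-M9-G4-DC: 20+4+15+17+11+17+10 = 94
DC-P8-S7-G4-V6-M9-L5-DC: 20+4+26+21+6+11+4 = 92
DC-P8-S7-G4-V6-L5-M9-DC: 20+4+26+21+17+11+7 = 106
… (352 more)
DC-V6-M9-S7-P8-G4-L5-DC: 13+6+9+4+24+14+4 = 74  ← best
The minimum is 74.
One optimal route: DC → V6 → M9 → S7 → P8 → G4 → L5 → DC (or its reverse).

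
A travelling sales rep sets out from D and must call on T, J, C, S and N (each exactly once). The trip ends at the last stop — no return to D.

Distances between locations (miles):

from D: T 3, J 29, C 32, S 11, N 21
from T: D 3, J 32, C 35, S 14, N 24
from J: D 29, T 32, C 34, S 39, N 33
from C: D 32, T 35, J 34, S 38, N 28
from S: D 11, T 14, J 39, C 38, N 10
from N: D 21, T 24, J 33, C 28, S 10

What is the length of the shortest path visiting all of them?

There are 5! = 120 possible orderings.
D→T→J→C→S→N: 3+32+34+38+10 = 117
D→T→J→C→N→S: 3+32+34+28+10 = 107
D→T→J→S→C→N: 3+32+39+38+28 = 140
D→T→J→S→N→C: 3+32+39+10+28 = 112
D→T→J→N→C→S: 3+32+33+28+38 = 134
D→T→J→N→S→C: 3+32+33+10+38 = 116
D→T→C→J→S→N: 3+35+34+39+10 = 121
D→T→C→J→N→S: 3+35+34+33+10 = 115
D→T→C→S→J→N: 3+35+38+39+33 = 148
D→T→C→S→N→J: 3+35+38+10+33 = 119
D→T→C→N→J→S: 3+35+28+33+39 = 138
D→T→C→N→S→J: 3+35+28+10+39 = 115
D→T→S→J→C→N: 3+14+39+34+28 = 118
D→T→S→J→N→C: 3+14+39+33+28 = 117
… (106 more)
D→T→S→N→C→J: 3+14+10+28+34 = 89  ← best
The minimum is 89.
One shortest path: D → T → S → N → C → J.

89 miles — the minimum one-way total.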